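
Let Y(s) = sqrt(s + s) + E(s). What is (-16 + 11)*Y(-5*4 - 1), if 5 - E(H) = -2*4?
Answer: -65 - 5*I*sqrt(42) ≈ -65.0 - 32.404*I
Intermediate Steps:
E(H) = 13 (E(H) = 5 - (-2)*4 = 5 - 1*(-8) = 5 + 8 = 13)
Y(s) = 13 + sqrt(2)*sqrt(s) (Y(s) = sqrt(s + s) + 13 = sqrt(2*s) + 13 = sqrt(2)*sqrt(s) + 13 = 13 + sqrt(2)*sqrt(s))
(-16 + 11)*Y(-5*4 - 1) = (-16 + 11)*(13 + sqrt(2)*sqrt(-5*4 - 1)) = -5*(13 + sqrt(2)*sqrt(-20 - 1)) = -5*(13 + sqrt(2)*sqrt(-21)) = -5*(13 + sqrt(2)*(I*sqrt(21))) = -5*(13 + I*sqrt(42)) = -65 - 5*I*sqrt(42)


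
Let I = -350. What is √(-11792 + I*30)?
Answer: 2*I*√5573 ≈ 149.31*I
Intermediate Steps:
√(-11792 + I*30) = √(-11792 - 350*30) = √(-11792 - 10500) = √(-22292) = 2*I*√5573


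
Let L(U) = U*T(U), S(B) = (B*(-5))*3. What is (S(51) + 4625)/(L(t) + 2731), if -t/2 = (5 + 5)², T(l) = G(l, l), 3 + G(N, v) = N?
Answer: 3860/43331 ≈ 0.089082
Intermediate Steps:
S(B) = -15*B (S(B) = -5*B*3 = -15*B)
G(N, v) = -3 + N
T(l) = -3 + l
t = -200 (t = -2*(5 + 5)² = -2*10² = -2*100 = -200)
L(U) = U*(-3 + U)
(S(51) + 4625)/(L(t) + 2731) = (-15*51 + 4625)/(-200*(-3 - 200) + 2731) = (-765 + 4625)/(-200*(-203) + 2731) = 3860/(40600 + 2731) = 3860/43331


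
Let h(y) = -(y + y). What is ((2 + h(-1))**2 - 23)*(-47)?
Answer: 329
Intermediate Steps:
h(y) = -2*y
((2 + h(-1))**2 - 23)*(-47) = ((2 - 2*(-1))**2 - 23)*(-47) = ((2 + 2)**2 - 23)*(-47) = (4**2 - 23)*(-47) = (16 - 23)*(-47) = -7*(-47) = 329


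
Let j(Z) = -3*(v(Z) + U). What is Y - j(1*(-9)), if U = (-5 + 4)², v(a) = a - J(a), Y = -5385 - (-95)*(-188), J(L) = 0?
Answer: -23269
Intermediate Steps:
Y = -23245 (Y = -5385 - 1*17860 = -5385 - 17860 = -23245)
v(a) = a (v(a) = a - 1*0 = a + 0 = a)
U = 1 (U = (-1)² = 1)
j(Z) = -3 - 3*Z (j(Z) = -3*(Z + 1) = -3*(1 + Z) = -3 - 3*Z)
Y - j(1*(-9)) = -23245 - (-3 - 3*(-9)) = -23245 - (-3 + 27) = -23245 - 1*24 = -23245 - 24 = -23269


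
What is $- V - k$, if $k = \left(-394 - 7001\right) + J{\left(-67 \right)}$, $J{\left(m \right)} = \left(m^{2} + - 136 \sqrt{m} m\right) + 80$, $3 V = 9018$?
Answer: $-180 - 9112 i \sqrt{67} \approx -180.0 - 74585.0 i$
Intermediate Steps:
$V = 3006$ ($V = \frac{1}{3} \cdot 9018 = 3006$)
$J{\left(m \right)} = 80 + m^{2} - 136 m^{\frac{3}{2}}$ ($J{\left(m \right)} = \left(m^{2} - 136 m^{\frac{3}{2}}\right) + 80 = 80 + m^{2} - 136 m^{\frac{3}{2}}$)
$k = -2826 + 9112 i \sqrt{67}$ ($k = \left(-394 - 7001\right) + \left(80 + \left(-67\right)^{2} - 136 \left(-67\right)^{\frac{3}{2}}\right) = -7395 + \left(80 + 4489 - 136 \left(- 67 i \sqrt{67}\right)\right) = -7395 + \left(80 + 4489 + 9112 i \sqrt{67}\right) = -7395 + \left(4569 + 9112 i \sqrt{67}\right) = -2826 + 9112 i \sqrt{67} \approx -2826.0 + 74585.0 i$)
$- V - k = \left(-1\right) 3006 - \left(-2826 + 9112 i \sqrt{67}\right) = -3006 + \left(2826 - 9112 i \sqrt{67}\right) = -180 - 9112 i \sqrt{67}$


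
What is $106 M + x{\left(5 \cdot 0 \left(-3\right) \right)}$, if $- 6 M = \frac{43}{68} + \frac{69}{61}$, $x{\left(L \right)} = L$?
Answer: $- \frac{387695}{12444} \approx -31.155$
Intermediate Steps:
$M = - \frac{7315}{24888}$ ($M = - \frac{\frac{43}{68} + \frac{69}{61}}{6} = \left(- \frac{1}{6}\right) \frac{7315}{4148} = - \frac{7315}{24888} \approx -0.29392$)
$106 M + x{\left(5 \cdot 0 \left(-3\right) \right)} = 106 \left(- \frac{7315}{24888}\right) + 5 \cdot 0 \left(-3\right) = - \frac{387695}{12444} + 0 \left(-3\right) = - \frac{387695}{12444} + 0 = - \frac{387695}{12444}$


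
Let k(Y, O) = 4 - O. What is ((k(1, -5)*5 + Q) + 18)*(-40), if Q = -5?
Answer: -2320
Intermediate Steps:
((k(1, -5)*5 + Q) + 18)*(-40) = (((4 - 1*(-5))*5 - 5) + 18)*(-40) = (((4 + 5)*5 - 5) + 18)*(-40) = ((9*5 - 5) + 18)*(-40) = ((45 - 5) + 18)*(-40) = (40 + 18)*(-40) = 58*(-40) = -2320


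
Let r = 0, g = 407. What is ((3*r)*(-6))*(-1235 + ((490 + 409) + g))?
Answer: 0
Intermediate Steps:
((3*r)*(-6))*(-1235 + ((490 + 409) + g)) = ((3*0)*(-6))*(-1235 + ((490 + 409) + 407)) = (0*(-6))*(-1235 + (899 + 407)) = 0*(-1235 + 1306) = 0*71 = 0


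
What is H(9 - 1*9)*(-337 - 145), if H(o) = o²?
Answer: 0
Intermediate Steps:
H(9 - 1*9)*(-337 - 145) = (9 - 1*9)²*(-337 - 145) = (9 - 9)²*(-482) = 0²*(-482) = 0*(-482) = 0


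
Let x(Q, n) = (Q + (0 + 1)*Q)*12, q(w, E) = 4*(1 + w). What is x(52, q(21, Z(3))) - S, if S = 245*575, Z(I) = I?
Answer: -139627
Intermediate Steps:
q(w, E) = 4 + 4*w
S = 140875
x(Q, n) = 24*Q (x(Q, n) = (Q + 1*Q)*12 = (Q + Q)*12 = (2*Q)*12 = 24*Q)
x(52, q(21, Z(3))) - S = 24*52 - 1*140875 = 1248 - 140875 = -139627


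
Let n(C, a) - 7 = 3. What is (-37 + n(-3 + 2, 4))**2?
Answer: 729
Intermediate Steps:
n(C, a) = 10 (n(C, a) = 7 + 3 = 10)
(-37 + n(-3 + 2, 4))**2 = (-37 + 10)**2 = (-27)**2 = 729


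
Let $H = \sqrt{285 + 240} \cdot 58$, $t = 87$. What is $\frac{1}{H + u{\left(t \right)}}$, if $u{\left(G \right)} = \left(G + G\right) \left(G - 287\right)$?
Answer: $- \frac{4}{138997} - \frac{\sqrt{21}}{4169910} \approx -2.9877 \cdot 10^{-5}$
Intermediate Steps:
$u{\left(G \right)} = 2 G \left(-287 + G\right)$
$H = 290 \sqrt{21}$ ($H = \sqrt{525} \cdot 58 = 5 \sqrt{21} \cdot 58 = 290 \sqrt{21} \approx 1328.9$)
$\frac{1}{H + u{\left(t \right)}} = \frac{1}{290 \sqrt{21} + 2 \cdot 87 \left(-287 + 87\right)} = \frac{1}{290 \sqrt{21} + 2 \cdot 87 \left(-200\right)} = \frac{1}{290 \sqrt{21} - 34800} = \frac{1}{-34800 + 290 \sqrt{21}}$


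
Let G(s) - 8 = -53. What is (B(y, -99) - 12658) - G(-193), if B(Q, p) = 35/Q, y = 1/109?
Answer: -8798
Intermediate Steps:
G(s) = -45 (G(s) = 8 - 53 = -45)
y = 1/109 ≈ 0.0091743
(B(y, -99) - 12658) - G(-193) = (35/(1/109) - 12658) - 1*(-45) = (35*109 - 12658) + 45 = (3815 - 12658) + 45 = -8843 + 45 = -8798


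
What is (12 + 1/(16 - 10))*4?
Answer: 146/3 ≈ 48.667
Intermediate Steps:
(12 + 1/(16 - 10))*4 = (12 + 1/6)*4 = (73/6)*4 = 146/3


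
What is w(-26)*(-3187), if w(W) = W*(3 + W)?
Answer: -1905826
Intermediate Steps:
w(-26)*(-3187) = -26*(3 - 26)*(-3187) = -26*(-23)*(-3187) = 598*(-3187) = -1905826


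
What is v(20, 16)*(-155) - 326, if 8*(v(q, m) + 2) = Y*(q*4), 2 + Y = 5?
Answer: -4666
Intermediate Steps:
Y = 3 (Y = -2 + 5 = 3)
v(q, m) = -2 + 3*q/2 (v(q, m) = -2 + (3*(q*4))/8 = -2 + (3*(4*q))/8 = -2 + (12*q)/8 = -2 + 3*q/2)
v(20, 16)*(-155) - 326 = (-2 + (3/2)*20)*(-155) - 326 = (-2 + 30)*(-155) - 326 = 28*(-155) - 326 = -4340 - 326 = -4666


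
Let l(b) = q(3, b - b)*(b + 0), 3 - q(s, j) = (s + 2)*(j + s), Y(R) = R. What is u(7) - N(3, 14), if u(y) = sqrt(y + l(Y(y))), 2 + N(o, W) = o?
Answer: -1 + I*sqrt(77) ≈ -1.0 + 8.775*I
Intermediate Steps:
N(o, W) = -2 + o
q(s, j) = 3 - (2 + s)*(j + s) (q(s, j) = 3 - (s + 2)*(j + s) = 3 - (2 + s)*(j + s))
l(b) = -12*b (l(b) = (3 - 1*3**2 - 2*(b - b) - 2*3 - 1*(b - b)*3)*(b + 0) = (3 - 1*9 - 2*0 - 6 - 1*0*3)*b = (3 - 9 + 0 - 6 + 0)*b = -12*b)
u(y) = sqrt(11)*sqrt(-y) (u(y) = sqrt(y - 12*y) = sqrt(-11*y) = sqrt(11)*sqrt(-y))
u(7) - N(3, 14) = sqrt(11)*sqrt(-1*7) - (-2 + 3) = sqrt(11)*sqrt(-7) - 1*1 = sqrt(11)*(I*sqrt(7)) - 1 = I*sqrt(77) - 1 = -1 + I*sqrt(77)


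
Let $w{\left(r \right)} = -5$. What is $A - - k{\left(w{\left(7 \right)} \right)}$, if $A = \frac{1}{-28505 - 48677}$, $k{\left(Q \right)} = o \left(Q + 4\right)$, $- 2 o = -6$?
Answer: $- \frac{231547}{77182} \approx -3.0$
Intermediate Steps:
$o = 3$ ($o = \left(- \frac{1}{2}\right) \left(-6\right) = 3$)
$k{\left(Q \right)} = 12 + 3 Q$ ($k{\left(Q \right)} = 3 \left(Q + 4\right) = 3 \left(4 + Q\right) = 12 + 3 Q$)
$A = - \frac{1}{77182}$ ($A = \frac{1}{-77182} = - \frac{1}{77182} \approx -1.2956 \cdot 10^{-5}$)
$A - - k{\left(w{\left(7 \right)} \right)} = - \frac{1}{77182} - - (12 + 3 \left(-5\right)) = - \frac{1}{77182} - - (12 - 15) = - \frac{1}{77182} - \left(-1\right) \left(-3\right) = - \frac{1}{77182} - 3 = - \frac{231547}{77182}$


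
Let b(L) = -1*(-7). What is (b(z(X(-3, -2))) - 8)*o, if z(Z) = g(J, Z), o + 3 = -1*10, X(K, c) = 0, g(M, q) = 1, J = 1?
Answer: 13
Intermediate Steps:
o = -13 (o = -3 - 1*10 = -3 - 10 = -13)
z(Z) = 1
b(L) = 7
(b(z(X(-3, -2))) - 8)*o = (7 - 8)*(-13) = -1*(-13) = 13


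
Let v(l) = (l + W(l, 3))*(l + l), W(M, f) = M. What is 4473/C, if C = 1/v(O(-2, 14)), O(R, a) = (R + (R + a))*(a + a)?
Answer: 1402732800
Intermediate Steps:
O(R, a) = 2*a*(a + 2*R) (O(R, a) = (a + 2*R)*(2*a) = 2*a*(a + 2*R))
v(l) = 4*l² (v(l) = (l + l)*(l + l) = (2*l)*(2*l) = 4*l²)
C = 1/313600 (C = 1/(4*(2*14*(14 + 2*(-2)))²) = 1/(4*(2*14*(14 - 4))²) = 1/(4*(2*14*10)²) = 1/(4*280²) = 1/(4*78400) = 1/313600 ≈ 3.1888e-6)
4473/C = 4473/(1/313600) = 4473*313600 = 1402732800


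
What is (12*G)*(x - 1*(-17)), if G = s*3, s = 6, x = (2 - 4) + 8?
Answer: 4968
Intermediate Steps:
x = 6 (x = -2 + 8 = 6)
G = 18 (G = 6*3 = 18)
(12*G)*(x - 1*(-17)) = (12*18)*(6 - 1*(-17)) = 216*(6 + 17) = 216*23 = 4968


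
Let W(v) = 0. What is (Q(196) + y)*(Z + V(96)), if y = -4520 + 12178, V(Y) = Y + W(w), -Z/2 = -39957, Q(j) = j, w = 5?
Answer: 628398540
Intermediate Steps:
Z = 79914 (Z = -2*(-39957) = 79914)
V(Y) = Y (V(Y) = Y + 0 = Y)
y = 7658
(Q(196) + y)*(Z + V(96)) = (196 + 7658)*(79914 + 96) = 7854*80010 = 628398540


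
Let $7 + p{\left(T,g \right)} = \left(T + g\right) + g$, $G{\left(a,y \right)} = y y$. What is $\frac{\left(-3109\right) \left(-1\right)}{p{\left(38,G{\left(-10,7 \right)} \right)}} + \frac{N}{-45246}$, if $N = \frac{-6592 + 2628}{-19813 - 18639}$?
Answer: $\frac{150250977127}{6234280438} \approx 24.101$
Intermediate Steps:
$G{\left(a,y \right)} = y^{2}$
$p{\left(T,g \right)} = -7 + T + 2 g$ ($p{\left(T,g \right)} = -7 + \left(\left(T + g\right) + g\right) = -7 + \left(T + 2 g\right) = -7 + T + 2 g$)
$N = \frac{991}{9613}$ ($N = - \frac{3964}{-38452} = \left(-3964\right) \left(- \frac{1}{38452}\right) = \frac{991}{9613} \approx 0.10309$)
$\frac{\left(-3109\right) \left(-1\right)}{p{\left(38,G{\left(-10,7 \right)} \right)}} + \frac{N}{-45246} = \frac{\left(-3109\right) \left(-1\right)}{-7 + 38 + 2 \cdot 7^{2}} + \frac{991}{9613 \left(-45246\right)} = \frac{3109}{-7 + 38 + 2 \cdot 49} + \frac{991}{9613} \left(- \frac{1}{45246}\right) = \frac{3109}{-7 + 38 + 98} - \frac{991}{434949798} = \frac{3109}{129} - \frac{991}{434949798} = \frac{150250977127}{6234280438}$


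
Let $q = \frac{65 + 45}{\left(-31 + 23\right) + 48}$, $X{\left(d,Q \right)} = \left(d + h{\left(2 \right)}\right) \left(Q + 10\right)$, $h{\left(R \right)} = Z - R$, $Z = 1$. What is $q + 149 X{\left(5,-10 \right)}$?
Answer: $\frac{11}{4} \approx 2.75$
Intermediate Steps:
$h{\left(R \right)} = 1 - R$
$X{\left(d,Q \right)} = \left(-1 + d\right) \left(10 + Q\right)$ ($X{\left(d,Q \right)} = \left(d + \left(1 - 2\right)\right) \left(Q + 10\right) = \left(d + \left(1 - 2\right)\right) \left(10 + Q\right) = \left(d - 1\right) \left(10 + Q\right) = \left(-1 + d\right) \left(10 + Q\right)$)
$q = \frac{11}{4}$ ($q = \frac{110}{-8 + 48} = \frac{110}{40} = 110 \cdot \frac{1}{40} = \frac{11}{4} \approx 2.75$)
$q + 149 X{\left(5,-10 \right)} = \frac{11}{4} + 149 \left(-10 - -10 + 10 \cdot 5 - 50\right) = \frac{11}{4} + 149 \left(-10 + 10 + 50 - 50\right) = \frac{11}{4} + 149 \cdot 0 = \frac{11}{4} + 0 = \frac{11}{4}$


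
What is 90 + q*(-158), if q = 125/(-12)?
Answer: 10415/6 ≈ 1735.8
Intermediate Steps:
q = -125/12 (q = 125*(-1/12) = -125/12 ≈ -10.417)
90 + q*(-158) = 90 - 125/12*(-158) = 90 + 9875/6 = 10415/6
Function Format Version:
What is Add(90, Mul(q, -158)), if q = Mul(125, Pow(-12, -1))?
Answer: Rational(10415, 6) ≈ 1735.8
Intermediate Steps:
q = Rational(-125, 12) (q = Mul(125, Rational(-1, 12)) = Rational(-125, 12) ≈ -10.417)
Add(90, Mul(q, -158)) = Add(90, Mul(Rational(-125, 12), -158)) = Add(90, Rational(9875, 6)) = Rational(10415, 6)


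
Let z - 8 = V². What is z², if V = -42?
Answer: 3139984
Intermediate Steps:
z = 1772 (z = 8 + (-42)² = 8 + 1764 = 1772)
z² = 1772² = 3139984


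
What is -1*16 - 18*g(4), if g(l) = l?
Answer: -88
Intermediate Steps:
-1*16 - 18*g(4) = -1*16 - 18*4 = -16 - 72 = -88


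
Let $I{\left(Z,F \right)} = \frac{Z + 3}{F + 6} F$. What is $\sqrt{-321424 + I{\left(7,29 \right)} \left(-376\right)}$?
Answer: $\frac{4 i \sqrt{993902}}{7} \approx 569.68 i$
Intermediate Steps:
$I{\left(Z,F \right)} = \frac{F \left(3 + Z\right)}{6 + F}$ ($I{\left(Z,F \right)} = \frac{3 + Z}{6 + F} F = \frac{F \left(3 + Z\right)}{6 + F}$)
$\sqrt{-321424 + I{\left(7,29 \right)} \left(-376\right)} = \sqrt{-321424 + \frac{29 \left(3 + 7\right)}{6 + 29} \left(-376\right)} = \sqrt{-321424 + 29 \cdot \frac{1}{35} \cdot 10 \left(-376\right)} = \sqrt{-321424 + \frac{58}{7} \left(-376\right)} = \sqrt{-321424 - \frac{21808}{7}} = \sqrt{- \frac{2271776}{7}} = \frac{4 i \sqrt{993902}}{7}$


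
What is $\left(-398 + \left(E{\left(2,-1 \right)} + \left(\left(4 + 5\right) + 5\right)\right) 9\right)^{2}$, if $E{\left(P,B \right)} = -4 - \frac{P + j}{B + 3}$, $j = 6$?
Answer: $118336$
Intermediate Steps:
$E{\left(P,B \right)} = -4 - \frac{6 + P}{3 + B}$ ($E{\left(P,B \right)} = -4 - \frac{P + 6}{B + 3} = -4 - \frac{6 + P}{3 + B}$)
$\left(-398 + \left(E{\left(2,-1 \right)} + \left(\left(4 + 5\right) + 5\right)\right) 9\right)^{2} = \left(-398 + \left(\frac{-18 - 2 - -4}{3 - 1} + \left(\left(4 + 5\right) + 5\right)\right) 9\right)^{2} = \left(-398 + \left(\frac{-18 - 2 + 4}{2} + \left(9 + 5\right)\right) 9\right)^{2} = \left(-398 + \left(\frac{1}{2} \left(-16\right) + 14\right) 9\right)^{2} = \left(-398 + \left(-8 + 14\right) 9\right)^{2} = \left(-398 + 6 \cdot 9\right)^{2} = \left(-398 + 54\right)^{2} = \left(-344\right)^{2} = 118336$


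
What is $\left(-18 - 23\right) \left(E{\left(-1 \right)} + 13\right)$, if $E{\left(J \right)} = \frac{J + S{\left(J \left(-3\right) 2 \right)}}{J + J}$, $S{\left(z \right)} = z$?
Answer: $- \frac{861}{2} \approx -430.5$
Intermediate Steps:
$E{\left(J \right)} = - \frac{5}{2}$ ($E{\left(J \right)} = \frac{J + J \left(-3\right) 2}{J + J} = \frac{J + - 3 J 2}{2 J} = \left(J - 6 J\right) \frac{1}{2 J} = - 5 J \frac{1}{2 J} = - \frac{5}{2}$)
$\left(-18 - 23\right) \left(E{\left(-1 \right)} + 13\right) = \left(-18 - 23\right) \left(- \frac{5}{2} + 13\right) = \left(-18 - 23\right) \frac{21}{2} = \left(-41\right) \frac{21}{2} = - \frac{861}{2}$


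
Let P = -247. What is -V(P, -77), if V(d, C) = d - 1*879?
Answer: 1126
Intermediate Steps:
V(d, C) = -879 + d (V(d, C) = d - 879 = -879 + d)
-V(P, -77) = -(-879 - 247) = -1*(-1126) = 1126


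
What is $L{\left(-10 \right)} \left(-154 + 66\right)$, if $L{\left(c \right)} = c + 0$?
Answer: $880$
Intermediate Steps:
$L{\left(c \right)} = c$
$L{\left(-10 \right)} \left(-154 + 66\right) = - 10 \left(-154 + 66\right) = \left(-10\right) \left(-88\right) = 880$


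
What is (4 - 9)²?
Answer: 25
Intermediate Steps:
(4 - 9)² = (-5)² = 25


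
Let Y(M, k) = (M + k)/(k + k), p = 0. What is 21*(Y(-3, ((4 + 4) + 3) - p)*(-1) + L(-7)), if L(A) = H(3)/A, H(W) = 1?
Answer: -117/11 ≈ -10.636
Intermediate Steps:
L(A) = 1/A
Y(M, k) = (M + k)/(2*k) (Y(M, k) = (M + k)/((2*k)) = (M + k)*(1/(2*k)) = (M + k)/(2*k))
21*(Y(-3, ((4 + 4) + 3) - p)*(-1) + L(-7)) = 21*(((-3 + (((4 + 4) + 3) - 1*0))/(2*(((4 + 4) + 3) - 1*0)))*(-1) + 1/(-7)) = 21*(((-3 + ((8 + 3) + 0))/(2*((8 + 3) + 0)))*(-1) - ⅐) = 21*(((-3 + (11 + 0))/(2*(11 + 0)))*(-1) - ⅐) = 21*(((½)*(-3 + 11)/11)*(-1) - ⅐) = 21*(((½)*(1/11)*8)*(-1) - ⅐) = 21*((4/11)*(-1) - ⅐) = 21*(-4/11 - ⅐) = 21*(-39/77) = -117/11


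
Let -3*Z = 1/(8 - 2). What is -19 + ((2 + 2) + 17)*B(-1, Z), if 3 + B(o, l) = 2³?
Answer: 86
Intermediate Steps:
Z = -1/18 (Z = -1/(3*(8 - 2)) = -⅓/6 = -⅓*⅙ = -1/18 ≈ -0.055556)
B(o, l) = 5 (B(o, l) = -3 + 2³ = -3 + 8 = 5)
-19 + ((2 + 2) + 17)*B(-1, Z) = -19 + ((2 + 2) + 17)*5 = -19 + (4 + 17)*5 = -19 + 21*5 = -19 + 105 = 86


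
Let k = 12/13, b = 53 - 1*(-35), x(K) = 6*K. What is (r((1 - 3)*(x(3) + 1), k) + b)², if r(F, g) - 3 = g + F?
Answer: 491401/169 ≈ 2907.7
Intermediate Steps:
b = 88 (b = 53 + 35 = 88)
k = 12/13 (k = 12*(1/13) = 12/13 ≈ 0.92308)
r(F, g) = 3 + F + g (r(F, g) = 3 + (g + F) = 3 + (F + g) = 3 + F + g)
(r((1 - 3)*(x(3) + 1), k) + b)² = ((3 + (1 - 3)*(6*3 + 1) + 12/13) + 88)² = ((3 - 2*(18 + 1) + 12/13) + 88)² = ((3 - 2*19 + 12/13) + 88)² = ((3 - 38 + 12/13) + 88)² = (-443/13 + 88)² = (701/13)² = 491401/169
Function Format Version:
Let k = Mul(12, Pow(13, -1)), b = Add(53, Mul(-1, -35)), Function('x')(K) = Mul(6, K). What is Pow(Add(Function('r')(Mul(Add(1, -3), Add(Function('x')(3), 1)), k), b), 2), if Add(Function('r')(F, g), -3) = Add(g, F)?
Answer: Rational(491401, 169) ≈ 2907.7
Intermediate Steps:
b = 88 (b = Add(53, 35) = 88)
k = Rational(12, 13) (k = Mul(12, Rational(1, 13)) = Rational(12, 13) ≈ 0.92308)
Function('r')(F, g) = Add(3, F, g) (Function('r')(F, g) = Add(3, Add(g, F)) = Add(3, Add(F, g)) = Add(3, F, g))
Pow(Add(Function('r')(Mul(Add(1, -3), Add(Function('x')(3), 1)), k), b), 2) = Pow(Add(Add(3, Mul(Add(1, -3), Add(Mul(6, 3), 1)), Rational(12, 13)), 88), 2) = Pow(Add(Add(3, Mul(-2, Add(18, 1)), Rational(12, 13)), 88), 2) = Pow(Add(Add(3, Mul(-2, 19), Rational(12, 13)), 88), 2) = Pow(Add(Add(3, -38, Rational(12, 13)), 88), 2) = Pow(Add(Rational(-443, 13), 88), 2) = Pow(Rational(701, 13), 2) = Rational(491401, 169)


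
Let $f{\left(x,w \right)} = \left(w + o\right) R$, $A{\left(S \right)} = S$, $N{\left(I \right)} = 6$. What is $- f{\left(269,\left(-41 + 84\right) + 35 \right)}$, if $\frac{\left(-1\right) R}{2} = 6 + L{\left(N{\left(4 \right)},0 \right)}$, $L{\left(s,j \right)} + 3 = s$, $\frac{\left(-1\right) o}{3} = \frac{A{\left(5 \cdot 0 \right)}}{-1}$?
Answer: $1404$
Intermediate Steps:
$o = 0$ ($o = - 3 \frac{5 \cdot 0}{-1} = - 3 \cdot 0 \left(-1\right) = \left(-3\right) 0 = 0$)
$L{\left(s,j \right)} = -3 + s$
$R = -18$ ($R = - 2 \left(6 + \left(-3 + 6\right)\right) = - 2 \left(6 + 3\right) = \left(-2\right) 9 = -18$)
$f{\left(x,w \right)} = - 18 w$ ($f{\left(x,w \right)} = \left(w + 0\right) \left(-18\right) = w \left(-18\right) = - 18 w$)
$- f{\left(269,\left(-41 + 84\right) + 35 \right)} = - \left(-18\right) \left(\left(-41 + 84\right) + 35\right) = - \left(-18\right) \left(43 + 35\right) = - \left(-18\right) 78 = \left(-1\right) \left(-1404\right) = 1404$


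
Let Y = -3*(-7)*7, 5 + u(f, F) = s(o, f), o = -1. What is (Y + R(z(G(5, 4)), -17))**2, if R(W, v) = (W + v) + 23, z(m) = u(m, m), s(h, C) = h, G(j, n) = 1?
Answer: 21609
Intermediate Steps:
u(f, F) = -6 (u(f, F) = -5 - 1 = -6)
z(m) = -6
R(W, v) = 23 + W + v
Y = 147 (Y = 21*7 = 147)
(Y + R(z(G(5, 4)), -17))**2 = (147 + (23 - 6 - 17))**2 = (147 + 0)**2 = 147**2 = 21609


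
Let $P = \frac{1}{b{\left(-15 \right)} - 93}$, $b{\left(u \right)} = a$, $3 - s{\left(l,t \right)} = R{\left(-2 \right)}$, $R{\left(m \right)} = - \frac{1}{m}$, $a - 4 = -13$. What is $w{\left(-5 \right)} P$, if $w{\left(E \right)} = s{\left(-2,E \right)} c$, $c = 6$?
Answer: $- \frac{5}{34} \approx -0.14706$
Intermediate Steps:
$a = -9$ ($a = 4 - 13 = -9$)
$s{\left(l,t \right)} = \frac{5}{2}$ ($s{\left(l,t \right)} = 3 - - \frac{1}{-2} = 3 - \left(-1\right) \left(- \frac{1}{2}\right) = 3 - \frac{1}{2} = \frac{5}{2}$)
$b{\left(u \right)} = -9$
$P = - \frac{1}{102}$ ($P = \frac{1}{-9 - 93} = \frac{1}{-102} = - \frac{1}{102} \approx -0.0098039$)
$w{\left(E \right)} = 15$ ($w{\left(E \right)} = \frac{5}{2} \cdot 6 = 15$)
$w{\left(-5 \right)} P = 15 \left(- \frac{1}{102}\right) = - \frac{5}{34}$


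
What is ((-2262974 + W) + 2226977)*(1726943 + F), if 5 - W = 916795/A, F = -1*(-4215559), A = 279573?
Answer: -19933743056827974/93191 ≈ -2.1390e+11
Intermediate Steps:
F = 4215559
W = 481070/279573 (W = 5 - 916795/279573 = 481070/279573 ≈ 1.7207)
((-2262974 + W) + 2226977)*(1726943 + F) = ((-2262974 + 481070/279573) + 2226977)*(1726943 + 4215559) = (-632665949032/279573 + 2226977)*5942502 = -10063308211/279573*5942502 = -19933743056827974/93191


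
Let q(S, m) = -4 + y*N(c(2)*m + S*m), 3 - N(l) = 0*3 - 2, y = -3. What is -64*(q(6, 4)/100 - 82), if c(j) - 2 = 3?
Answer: 131504/25 ≈ 5260.2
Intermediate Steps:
c(j) = 5 (c(j) = 2 + 3 = 5)
N(l) = 5 (N(l) = 3 - (0*3 - 2) = 3 - (0 - 2) = 3 - 1*(-2) = 3 + 2 = 5)
q(S, m) = -19 (q(S, m) = -4 - 3*5 = -4 - 15 = -19)
-64*(q(6, 4)/100 - 82) = -64*(-19/100 - 82) = -64*(-8219/100) = 131504/25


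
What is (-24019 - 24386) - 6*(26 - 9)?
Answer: -48507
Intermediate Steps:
(-24019 - 24386) - 6*(26 - 9) = -48405 - 6*17 = -48405 - 102 = -48507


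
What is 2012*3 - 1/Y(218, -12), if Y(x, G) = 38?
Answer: 229367/38 ≈ 6036.0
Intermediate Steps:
2012*3 - 1/Y(218, -12) = 2012*3 - 1/38 = 6036 - 1*1/38 = 6036 - 1/38 = 229367/38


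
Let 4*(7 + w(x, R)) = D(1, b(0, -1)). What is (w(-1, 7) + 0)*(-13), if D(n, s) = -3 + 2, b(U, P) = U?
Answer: 377/4 ≈ 94.250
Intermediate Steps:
D(n, s) = -1
w(x, R) = -29/4 (w(x, R) = -7 + (¼)*(-1) = -7 - ¼ = -29/4)
(w(-1, 7) + 0)*(-13) = (-29/4 + 0)*(-13) = -29/4*(-13) = 377/4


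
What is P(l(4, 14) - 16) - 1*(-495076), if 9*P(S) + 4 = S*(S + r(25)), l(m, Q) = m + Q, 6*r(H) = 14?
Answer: 13367066/27 ≈ 4.9508e+5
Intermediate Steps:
r(H) = 7/3 (r(H) = (1/6)*14 = 7/3)
l(m, Q) = Q + m
P(S) = -4/9 + S*(7/3 + S)/9 (P(S) = -4/9 + (S*(S + 7/3))/9 = -4/9 + (S*(7/3 + S))/9 = -4/9 + S*(7/3 + S)/9)
P(l(4, 14) - 16) - 1*(-495076) = (-4/9 + ((14 + 4) - 16)**2/9 + 7*((14 + 4) - 16)/27) - 1*(-495076) = (-4/9 + (18 - 16)**2/9 + 7*(18 - 16)/27) + 495076 = (-4/9 + (1/9)*2**2 + (7/27)*2) + 495076 = (-4/9 + (1/9)*4 + 14/27) + 495076 = (-4/9 + 4/9 + 14/27) + 495076 = 14/27 + 495076 = 13367066/27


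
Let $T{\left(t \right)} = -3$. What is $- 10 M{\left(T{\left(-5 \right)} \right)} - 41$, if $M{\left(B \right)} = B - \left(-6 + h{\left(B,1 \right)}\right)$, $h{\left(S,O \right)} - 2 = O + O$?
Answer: $-31$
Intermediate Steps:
$h{\left(S,O \right)} = 2 + 2 O$ ($h{\left(S,O \right)} = 2 + \left(O + O\right) = 2 + 2 O$)
$M{\left(B \right)} = 2 + B$ ($M{\left(B \right)} = B + \left(6 - \left(2 + 2 \cdot 1\right)\right) = B + \left(6 - \left(2 + 2\right)\right) = B + \left(6 - 4\right) = B + 2 = 2 + B$)
$- 10 M{\left(T{\left(-5 \right)} \right)} - 41 = - 10 \left(2 - 3\right) - 41 = \left(-10\right) \left(-1\right) - 41 = 10 - 41 = -31$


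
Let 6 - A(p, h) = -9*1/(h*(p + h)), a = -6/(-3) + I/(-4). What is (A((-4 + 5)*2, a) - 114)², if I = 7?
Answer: 8464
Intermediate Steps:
a = ¼ (a = -6/(-3) + 7/(-4) = -6*(-⅓) + 7*(-¼) = 2 - 7/4 = ¼ ≈ 0.25000)
A(p, h) = 6 + 9/(h*(h + p)) (A(p, h) = 6 - (-9)/(h*(p + h)) = 6 - (-9)/(h*(h + p)) = 6 + 9/(h*(h + p)))
(A((-4 + 5)*2, a) - 114)² = (3*(3 + 2*(¼)² + 2*(¼)*((-4 + 5)*2))/((¼)*(¼ + (-4 + 5)*2)) - 114)² = (3*4*(3 + 2*(1/16) + 2*(¼)*(1*2))/(¼ + 1*2) - 114)² = (3*4*(3 + ⅛ + 2*(¼)*2)/(¼ + 2) - 114)² = (3*4*(3 + ⅛ + 1)/(9/4) - 114)² = (3*4*(4/9)*(33/8) - 114)² = (22 - 114)² = (-92)² = 8464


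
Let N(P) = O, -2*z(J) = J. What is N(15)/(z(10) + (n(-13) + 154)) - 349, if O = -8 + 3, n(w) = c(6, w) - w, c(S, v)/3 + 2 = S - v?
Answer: -74342/213 ≈ -349.02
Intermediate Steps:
c(S, v) = -6 - 3*v + 3*S (c(S, v) = -6 + 3*(S - v) = -6 + (-3*v + 3*S) = -6 - 3*v + 3*S)
z(J) = -J/2
n(w) = 12 - 4*w (n(w) = (-6 - 3*w + 3*6) - w = (-6 - 3*w + 18) - w = (12 - 3*w) - w = 12 - 4*w)
O = -5
N(P) = -5
N(15)/(z(10) + (n(-13) + 154)) - 349 = -5/(-½*10 + ((12 - 4*(-13)) + 154)) - 349 = -5/(-5 + ((12 + 52) + 154)) - 349 = -5/(-5 + (64 + 154)) - 349 = -5/(-5 + 218) - 349 = -5/213 - 349 = -74342/213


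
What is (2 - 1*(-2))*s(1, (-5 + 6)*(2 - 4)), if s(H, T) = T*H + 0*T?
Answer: -8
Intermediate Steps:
s(H, T) = H*T (s(H, T) = H*T + 0 = H*T)
(2 - 1*(-2))*s(1, (-5 + 6)*(2 - 4)) = (2 - 1*(-2))*(1*((-5 + 6)*(2 - 4))) = (2 + 2)*(1*(1*(-2))) = 4*(1*(-2)) = 4*(-2) = -8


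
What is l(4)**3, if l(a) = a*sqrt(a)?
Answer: 512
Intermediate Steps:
l(a) = a**(3/2)
l(4)**3 = (4**(3/2))**3 = 8**3 = 512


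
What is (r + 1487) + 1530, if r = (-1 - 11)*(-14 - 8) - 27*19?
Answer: 2768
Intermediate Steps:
r = -249 (r = -12*(-22) - 513 = 264 - 513 = -249)
(r + 1487) + 1530 = (-249 + 1487) + 1530 = 1238 + 1530 = 2768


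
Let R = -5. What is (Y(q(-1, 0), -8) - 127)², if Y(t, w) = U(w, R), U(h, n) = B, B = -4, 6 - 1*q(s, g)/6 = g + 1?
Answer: 17161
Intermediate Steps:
q(s, g) = 30 - 6*g (q(s, g) = 36 - 6*(g + 1) = 36 - 6*(1 + g) = 36 + (-6 - 6*g) = 30 - 6*g)
U(h, n) = -4
Y(t, w) = -4
(Y(q(-1, 0), -8) - 127)² = (-4 - 127)² = (-131)² = 17161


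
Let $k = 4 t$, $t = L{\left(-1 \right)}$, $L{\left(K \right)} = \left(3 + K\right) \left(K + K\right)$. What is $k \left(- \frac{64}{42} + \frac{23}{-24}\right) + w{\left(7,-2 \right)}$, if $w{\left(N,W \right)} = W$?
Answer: $\frac{264}{7} \approx 37.714$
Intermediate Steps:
$L{\left(K \right)} = 2 K \left(3 + K\right)$ ($L{\left(K \right)} = \left(3 + K\right) 2 K = 2 K \left(3 + K\right)$)
$t = -4$ ($t = 2 \left(-1\right) \left(3 - 1\right) = 2 \left(-1\right) 2 = -4$)
$k = -16$ ($k = 4 \left(-4\right) = -16$)
$k \left(- \frac{64}{42} + \frac{23}{-24}\right) + w{\left(7,-2 \right)} = - 16 \left(- \frac{64}{42} + \frac{23}{-24}\right) - 2 = - 16 \left(\left(-64\right) \frac{1}{42} + 23 \left(- \frac{1}{24}\right)\right) - 2 = - 16 \left(- \frac{32}{21} - \frac{23}{24}\right) - 2 = \left(-16\right) \left(- \frac{139}{56}\right) - 2 = \frac{278}{7} - 2 = \frac{264}{7}$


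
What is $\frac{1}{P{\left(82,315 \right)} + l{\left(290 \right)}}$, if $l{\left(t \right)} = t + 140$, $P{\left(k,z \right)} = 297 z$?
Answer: $\frac{1}{93985} \approx 1.064 \cdot 10^{-5}$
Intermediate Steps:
$l{\left(t \right)} = 140 + t$
$\frac{1}{P{\left(82,315 \right)} + l{\left(290 \right)}} = \frac{1}{297 \cdot 315 + \left(140 + 290\right)} = \frac{1}{93555 + 430} = \frac{1}{93985}$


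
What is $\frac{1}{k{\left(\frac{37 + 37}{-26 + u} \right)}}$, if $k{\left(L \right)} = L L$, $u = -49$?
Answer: $\frac{5625}{5476} \approx 1.0272$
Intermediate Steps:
$k{\left(L \right)} = L^{2}$
$\frac{1}{k{\left(\frac{37 + 37}{-26 + u} \right)}} = \frac{1}{\left(\frac{37 + 37}{-26 - 49}\right)^{2}} = \frac{1}{\left(\frac{74}{-75}\right)^{2}} = \frac{1}{\left(74 \left(- \frac{1}{75}\right)\right)^{2}} = \frac{1}{\left(- \frac{74}{75}\right)^{2}} = \frac{1}{\frac{5476}{5625}} = \frac{5625}{5476}$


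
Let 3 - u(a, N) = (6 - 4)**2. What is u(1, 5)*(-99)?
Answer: 99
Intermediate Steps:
u(a, N) = -1 (u(a, N) = 3 - (6 - 4)**2 = 3 - 1*2**2 = 3 - 1*4 = 3 - 4 = -1)
u(1, 5)*(-99) = -1*(-99) = 99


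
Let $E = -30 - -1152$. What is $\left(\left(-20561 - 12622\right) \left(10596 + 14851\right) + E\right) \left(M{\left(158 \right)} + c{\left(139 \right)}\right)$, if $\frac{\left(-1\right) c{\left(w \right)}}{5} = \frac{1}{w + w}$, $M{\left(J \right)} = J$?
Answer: $- \frac{37085496935001}{278} \approx -1.334 \cdot 10^{11}$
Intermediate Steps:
$E = 1122$ ($E = -30 + 1152 = 1122$)
$c{\left(w \right)} = - \frac{5}{2 w}$ ($c{\left(w \right)} = - \frac{5}{w + w} = - \frac{5}{2 w}$)
$\left(\left(-20561 - 12622\right) \left(10596 + 14851\right) + E\right) \left(M{\left(158 \right)} + c{\left(139 \right)}\right) = \left(\left(-20561 - 12622\right) \left(10596 + 14851\right) + 1122\right) \left(158 - \frac{5}{2 \cdot 139}\right) = \left(\left(-33183\right) 25447 + 1122\right) \left(158 - \frac{5}{278}\right) = \left(-844407801 + 1122\right) \left(158 - \frac{5}{278}\right) = \left(-844406679\right) \frac{43919}{278} = - \frac{37085496935001}{278}$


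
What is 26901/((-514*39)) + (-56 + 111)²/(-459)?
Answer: -24328903/3067038 ≈ -7.9324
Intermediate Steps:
26901/((-514*39)) + (-56 + 111)²/(-459) = 26901/(-20046) + 55²*(-1/459) = 26901*(-1/20046) + 3025*(-1/459) = -8967/6682 - 3025/459 = -24328903/3067038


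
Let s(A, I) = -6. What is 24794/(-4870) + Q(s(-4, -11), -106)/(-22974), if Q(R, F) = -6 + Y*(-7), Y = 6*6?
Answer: -47363408/9323615 ≈ -5.0799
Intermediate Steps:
Y = 36
Q(R, F) = -258 (Q(R, F) = -6 + 36*(-7) = -6 - 252 = -258)
24794/(-4870) + Q(s(-4, -11), -106)/(-22974) = 24794/(-4870) - 258/(-22974) = 24794*(-1/4870) - 258*(-1/22974) = -12397/2435 + 43/3829 = -47363408/9323615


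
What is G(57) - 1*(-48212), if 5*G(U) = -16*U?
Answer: 240148/5 ≈ 48030.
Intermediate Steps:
G(U) = -16*U/5 (G(U) = (-16*U)/5 = -16*U/5)
G(57) - 1*(-48212) = -16/5*57 - 1*(-48212) = -912/5 + 48212 = 240148/5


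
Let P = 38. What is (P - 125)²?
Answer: 7569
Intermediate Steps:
(P - 125)² = (38 - 125)² = (-87)² = 7569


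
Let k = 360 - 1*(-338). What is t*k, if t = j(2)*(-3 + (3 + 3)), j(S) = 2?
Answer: 4188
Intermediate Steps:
t = 6 (t = 2*(-3 + (3 + 3)) = 2*(-3 + 6) = 2*3 = 6)
k = 698 (k = 360 + 338 = 698)
t*k = 6*698 = 4188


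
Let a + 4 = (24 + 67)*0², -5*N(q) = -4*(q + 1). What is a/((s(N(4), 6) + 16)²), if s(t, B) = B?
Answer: -1/121 ≈ -0.0082645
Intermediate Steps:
N(q) = ⅘ + 4*q/5 (N(q) = -(-4)*(q + 1)/5 = -(-4)*(1 + q)/5 = -(-4 - 4*q)/5 = ⅘ + 4*q/5)
a = -4 (a = -4 + (24 + 67)*0² = -4 + 91*0 = -4 + 0 = -4)
a/((s(N(4), 6) + 16)²) = -4/(6 + 16)² = -4/(22²) = -4/484 = -4*1/484 = -1/121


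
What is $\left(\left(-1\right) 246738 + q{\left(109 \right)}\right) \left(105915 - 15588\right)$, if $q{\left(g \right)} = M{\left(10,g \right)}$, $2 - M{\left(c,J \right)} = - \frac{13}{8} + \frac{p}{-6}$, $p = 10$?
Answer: $- \frac{178293002765}{8} \approx -2.2287 \cdot 10^{10}$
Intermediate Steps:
$M{\left(c,J \right)} = \frac{127}{24}$ ($M{\left(c,J \right)} = 2 - \left(- \frac{13}{8} + \frac{10}{-6}\right) = 2 - \left(\left(-13\right) \frac{1}{8} + 10 \left(- \frac{1}{6}\right)\right) = 2 - \left(- \frac{13}{8} - \frac{5}{3}\right) = 2 - - \frac{79}{24} = 2 + \frac{79}{24} = \frac{127}{24}$)
$q{\left(g \right)} = \frac{127}{24}$
$\left(\left(-1\right) 246738 + q{\left(109 \right)}\right) \left(105915 - 15588\right) = \left(\left(-1\right) 246738 + \frac{127}{24}\right) \left(105915 - 15588\right) = \left(-246738 + \frac{127}{24}\right) 90327 = \left(- \frac{5921585}{24}\right) 90327 = - \frac{178293002765}{8}$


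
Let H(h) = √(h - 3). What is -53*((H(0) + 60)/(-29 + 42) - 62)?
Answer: 39538/13 - 53*I*√3/13 ≈ 3041.4 - 7.0614*I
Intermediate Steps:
H(h) = √(-3 + h)
-53*((H(0) + 60)/(-29 + 42) - 62) = -53*((√(-3 + 0) + 60)/(-29 + 42) - 62) = -53*((√(-3) + 60)/13 - 62) = -53*((I*√3 + 60)*(1/13) - 62) = -53*((60 + I*√3)*(1/13) - 62) = -53*((60/13 + I*√3/13) - 62) = -53*(-746/13 + I*√3/13) = 39538/13 - 53*I*√3/13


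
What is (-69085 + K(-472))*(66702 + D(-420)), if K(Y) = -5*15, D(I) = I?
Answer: -4584063120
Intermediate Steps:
K(Y) = -75
(-69085 + K(-472))*(66702 + D(-420)) = (-69085 - 75)*(66702 - 420) = -69160*66282 = -4584063120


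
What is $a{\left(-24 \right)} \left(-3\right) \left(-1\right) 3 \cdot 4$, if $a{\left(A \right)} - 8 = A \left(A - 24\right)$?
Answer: $41760$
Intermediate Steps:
$a{\left(A \right)} = 8 + A \left(-24 + A\right)$ ($a{\left(A \right)} = 8 + A \left(A - 24\right) = 8 + A \left(-24 + A\right)$)
$a{\left(-24 \right)} \left(-3\right) \left(-1\right) 3 \cdot 4 = \left(8 + \left(-24\right)^{2} - -576\right) \left(-3\right) \left(-1\right) 3 \cdot 4 = \left(8 + 576 + 576\right) 3 \cdot 12 = 1160 \cdot 36 = 41760$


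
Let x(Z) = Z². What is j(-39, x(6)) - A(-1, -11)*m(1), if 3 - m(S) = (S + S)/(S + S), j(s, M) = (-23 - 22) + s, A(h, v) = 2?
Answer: -88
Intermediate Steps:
j(s, M) = -45 + s
m(S) = 2 (m(S) = 3 - (S + S)/(S + S) = 3 - 2*S/(2*S) = 3 - 2*S*1/(2*S) = 3 - 1*1 = 3 - 1 = 2)
j(-39, x(6)) - A(-1, -11)*m(1) = (-45 - 39) - 2*2 = -84 - 1*4 = -84 - 4 = -88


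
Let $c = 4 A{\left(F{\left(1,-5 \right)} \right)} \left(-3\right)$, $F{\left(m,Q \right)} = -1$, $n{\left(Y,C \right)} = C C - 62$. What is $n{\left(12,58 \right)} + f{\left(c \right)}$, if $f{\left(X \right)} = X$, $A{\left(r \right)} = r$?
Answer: $3314$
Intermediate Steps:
$n{\left(Y,C \right)} = -62 + C^{2}$ ($n{\left(Y,C \right)} = C^{2} - 62 = -62 + C^{2}$)
$c = 12$ ($c = 4 \left(-1\right) \left(-3\right) = \left(-4\right) \left(-3\right) = 12$)
$n{\left(12,58 \right)} + f{\left(c \right)} = \left(-62 + 58^{2}\right) + 12 = \left(-62 + 3364\right) + 12 = 3302 + 12 = 3314$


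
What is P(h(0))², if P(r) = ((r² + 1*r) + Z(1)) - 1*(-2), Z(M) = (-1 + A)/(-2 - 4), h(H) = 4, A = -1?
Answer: 4489/9 ≈ 498.78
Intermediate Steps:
Z(M) = ⅓ (Z(M) = (-1 - 1)/(-2 - 4) = -2/(-6) = -2*(-⅙) = ⅓)
P(r) = 7/3 + r + r² (P(r) = ((r² + 1*r) + ⅓) - 1*(-2) = ((r² + r) + ⅓) + 2 = ((r + r²) + ⅓) + 2 = (⅓ + r + r²) + 2 = 7/3 + r + r²)
P(h(0))² = (7/3 + 4 + 4²)² = (7/3 + 4 + 16)² = (67/3)² = 4489/9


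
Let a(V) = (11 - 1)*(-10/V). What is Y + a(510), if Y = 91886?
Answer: 4686176/51 ≈ 91886.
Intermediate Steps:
a(V) = -100/V (a(V) = 10*(-10/V) = -100/V)
Y + a(510) = 91886 - 100/510 = 91886 - 100*1/510 = 91886 - 10/51 = 4686176/51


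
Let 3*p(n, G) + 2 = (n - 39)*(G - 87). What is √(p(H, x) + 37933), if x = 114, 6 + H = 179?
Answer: √352245/3 ≈ 197.83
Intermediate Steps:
H = 173 (H = -6 + 179 = 173)
p(n, G) = -⅔ + (-87 + G)*(-39 + n)/3 (p(n, G) = -⅔ + ((n - 39)*(G - 87))/3 = -⅔ + ((-39 + n)*(-87 + G))/3 = -⅔ + ((-87 + G)*(-39 + n))/3 = -⅔ + (-87 + G)*(-39 + n)/3)
√(p(H, x) + 37933) = √((3391/3 - 29*173 - 13*114 + (⅓)*114*173) + 37933) = √((3391/3 - 5017 - 1482 + 6574) + 37933) = √(3616/3 + 37933) = √(117415/3) = √352245/3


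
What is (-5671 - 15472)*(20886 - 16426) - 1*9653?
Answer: -94307433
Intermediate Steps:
(-5671 - 15472)*(20886 - 16426) - 1*9653 = -21143*4460 - 9653 = -94297780 - 9653 = -94307433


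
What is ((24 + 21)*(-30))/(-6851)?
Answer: 1350/6851 ≈ 0.19705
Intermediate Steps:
((24 + 21)*(-30))/(-6851) = (45*(-30))*(-1/6851) = -1350*(-1/6851) = 1350/6851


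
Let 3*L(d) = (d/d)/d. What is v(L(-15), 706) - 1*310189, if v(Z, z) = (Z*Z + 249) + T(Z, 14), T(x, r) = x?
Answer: -627628544/2025 ≈ -3.0994e+5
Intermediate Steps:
L(d) = 1/(3*d) (L(d) = ((d/d)/d)/3 = (1/d)/3 = 1/(3*d))
v(Z, z) = 249 + Z + Z**2 (v(Z, z) = (Z*Z + 249) + Z = (Z**2 + 249) + Z = (249 + Z**2) + Z = 249 + Z + Z**2)
v(L(-15), 706) - 1*310189 = (249 + (1/3)/(-15) + ((1/3)/(-15))**2) - 1*310189 = (249 + (1/3)*(-1/15) + ((1/3)*(-1/15))**2) - 310189 = (249 - 1/45 + (-1/45)**2) - 310189 = (249 - 1/45 + 1/2025) - 310189 = 504181/2025 - 310189 = -627628544/2025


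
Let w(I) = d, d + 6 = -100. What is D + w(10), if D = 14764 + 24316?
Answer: 38974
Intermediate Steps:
D = 39080
d = -106 (d = -6 - 100 = -106)
w(I) = -106
D + w(10) = 39080 - 106 = 38974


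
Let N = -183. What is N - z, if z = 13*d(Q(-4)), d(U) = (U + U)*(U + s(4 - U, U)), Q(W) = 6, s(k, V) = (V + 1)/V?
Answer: -1301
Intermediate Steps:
s(k, V) = (1 + V)/V
d(U) = 2*U*(U + (1 + U)/U) (d(U) = (U + U)*(U + (1 + U)/U) = (2*U)*(U + (1 + U)/U) = 2*U*(U + (1 + U)/U))
z = 1118 (z = 13*(2 + 2*6 + 2*6²) = 13*(2 + 12 + 2*36) = 13*(2 + 12 + 72) = 13*86 = 1118)
N - z = -183 - 1*1118 = -183 - 1118 = -1301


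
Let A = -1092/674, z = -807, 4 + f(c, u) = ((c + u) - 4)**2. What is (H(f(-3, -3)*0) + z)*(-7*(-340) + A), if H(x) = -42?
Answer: -680485386/337 ≈ -2.0192e+6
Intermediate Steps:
f(c, u) = -4 + (-4 + c + u)**2 (f(c, u) = -4 + ((c + u) - 4)**2 = -4 + (-4 + c + u)**2)
A = -546/337 (A = -1092*1/674 = -546/337 ≈ -1.6202)
(H(f(-3, -3)*0) + z)*(-7*(-340) + A) = (-42 - 807)*(-7*(-340) - 546/337) = -849*(2380 - 546/337) = -849*801514/337 = -680485386/337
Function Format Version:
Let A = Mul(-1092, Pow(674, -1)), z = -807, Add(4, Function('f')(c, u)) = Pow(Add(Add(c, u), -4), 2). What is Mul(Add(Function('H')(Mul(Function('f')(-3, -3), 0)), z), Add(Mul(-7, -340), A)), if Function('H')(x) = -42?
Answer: Rational(-680485386, 337) ≈ -2.0192e+6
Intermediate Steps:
Function('f')(c, u) = Add(-4, Pow(Add(-4, c, u), 2)) (Function('f')(c, u) = Add(-4, Pow(Add(Add(c, u), -4), 2)) = Add(-4, Pow(Add(-4, c, u), 2)))
A = Rational(-546, 337) (A = Mul(-1092, Rational(1, 674)) = Rational(-546, 337) ≈ -1.6202)
Mul(Add(Function('H')(Mul(Function('f')(-3, -3), 0)), z), Add(Mul(-7, -340), A)) = Mul(Add(-42, -807), Add(Mul(-7, -340), Rational(-546, 337))) = Mul(-849, Add(2380, Rational(-546, 337))) = Mul(-849, Rational(801514, 337)) = Rational(-680485386, 337)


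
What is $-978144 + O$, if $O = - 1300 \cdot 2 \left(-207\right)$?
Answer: $-439944$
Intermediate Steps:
$O = 538200$ ($O = \left(-1300\right) \left(-414\right) = 538200$)
$-978144 + O = -978144 + 538200 = -439944$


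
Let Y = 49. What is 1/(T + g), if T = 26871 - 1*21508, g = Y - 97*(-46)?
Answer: 1/9874 ≈ 0.00010128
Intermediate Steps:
g = 4511 (g = 49 - 97*(-46) = 49 + 4462 = 4511)
T = 5363 (T = 26871 - 21508 = 5363)
1/(T + g) = 1/(5363 + 4511) = 1/9874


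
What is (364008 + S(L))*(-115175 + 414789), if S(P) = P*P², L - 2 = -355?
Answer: -13070052233966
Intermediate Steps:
L = -353 (L = 2 - 355 = -353)
S(P) = P³
(364008 + S(L))*(-115175 + 414789) = (364008 + (-353)³)*(-115175 + 414789) = (364008 - 43986977)*299614 = -43622969*299614 = -13070052233966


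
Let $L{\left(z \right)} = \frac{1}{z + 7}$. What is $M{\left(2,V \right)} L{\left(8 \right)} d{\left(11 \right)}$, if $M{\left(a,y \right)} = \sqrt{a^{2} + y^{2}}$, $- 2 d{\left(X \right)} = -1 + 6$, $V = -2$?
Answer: $- \frac{\sqrt{2}}{3} \approx -0.4714$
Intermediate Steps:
$L{\left(z \right)} = \frac{1}{7 + z}$
$d{\left(X \right)} = - \frac{5}{2}$ ($d{\left(X \right)} = - \frac{-1 + 6}{2} = \left(- \frac{1}{2}\right) 5 = - \frac{5}{2}$)
$M{\left(2,V \right)} L{\left(8 \right)} d{\left(11 \right)} = \frac{\sqrt{2^{2} + \left(-2\right)^{2}}}{7 + 8} \left(- \frac{5}{2}\right) = \frac{\sqrt{4 + 4}}{15} \left(- \frac{5}{2}\right) = \sqrt{8} \cdot \frac{1}{15} \left(- \frac{5}{2}\right) = 2 \sqrt{2} \cdot \frac{1}{15} \left(- \frac{5}{2}\right) = \frac{2 \sqrt{2}}{15} \left(- \frac{5}{2}\right) = - \frac{\sqrt{2}}{3}$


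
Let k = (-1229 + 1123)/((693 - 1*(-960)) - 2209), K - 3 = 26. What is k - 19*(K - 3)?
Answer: -137279/278 ≈ -493.81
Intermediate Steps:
K = 29 (K = 3 + 26 = 29)
k = 53/278 (k = -106/((693 + 960) - 2209) = -106/(1653 - 2209) = -106/(-556) = -106*(-1/556) = 53/278 ≈ 0.19065)
k - 19*(K - 3) = 53/278 - 19*(29 - 3) = 53/278 - 19*26 = 53/278 - 494 = -137279/278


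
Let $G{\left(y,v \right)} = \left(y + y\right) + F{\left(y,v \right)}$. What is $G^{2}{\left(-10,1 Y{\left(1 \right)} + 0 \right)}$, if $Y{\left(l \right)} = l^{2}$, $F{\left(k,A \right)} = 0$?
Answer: $400$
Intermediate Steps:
$G{\left(y,v \right)} = 2 y$ ($G{\left(y,v \right)} = \left(y + y\right) + 0 = 2 y + 0 = 2 y$)
$G^{2}{\left(-10,1 Y{\left(1 \right)} + 0 \right)} = \left(2 \left(-10\right)\right)^{2} = \left(-20\right)^{2} = 400$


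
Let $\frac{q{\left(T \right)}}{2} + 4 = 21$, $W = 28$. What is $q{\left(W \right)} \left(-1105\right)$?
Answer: $-37570$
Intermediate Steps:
$q{\left(T \right)} = 34$ ($q{\left(T \right)} = -8 + 2 \cdot 21 = -8 + 42 = 34$)
$q{\left(W \right)} \left(-1105\right) = 34 \left(-1105\right) = -37570$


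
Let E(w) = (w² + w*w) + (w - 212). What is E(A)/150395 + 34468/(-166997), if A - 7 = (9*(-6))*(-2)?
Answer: -782942919/25115513815 ≈ -0.031174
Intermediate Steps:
A = 115 (A = 7 + (9*(-6))*(-2) = 7 - 54*(-2) = 7 + 108 = 115)
E(w) = -212 + w + 2*w² (E(w) = (w² + w²) + (-212 + w) = 2*w² + (-212 + w) = -212 + w + 2*w²)
E(A)/150395 + 34468/(-166997) = (-212 + 115 + 2*115²)/150395 + 34468/(-166997) = (-212 + 115 + 2*13225)*(1/150395) + 34468*(-1/166997) = (-212 + 115 + 26450)*(1/150395) - 34468/166997 = 26353*(1/150395) - 34468/166997 = 26353/150395 - 34468/166997 = -782942919/25115513815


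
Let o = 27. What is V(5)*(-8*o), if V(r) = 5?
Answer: -1080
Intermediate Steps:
V(5)*(-8*o) = 5*(-8*27) = 5*(-216) = -1080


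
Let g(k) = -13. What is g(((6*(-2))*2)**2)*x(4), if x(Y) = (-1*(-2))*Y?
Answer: -104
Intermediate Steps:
x(Y) = 2*Y
g(((6*(-2))*2)**2)*x(4) = -26*4 = -13*8 = -104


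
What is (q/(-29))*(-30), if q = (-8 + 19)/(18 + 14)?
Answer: 165/464 ≈ 0.35560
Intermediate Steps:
q = 11/32 ≈ 0.34375
(q/(-29))*(-30) = ((11/32)/(-29))*(-30) = -1/29*11/32*(-30) = -11/928*(-30) = 165/464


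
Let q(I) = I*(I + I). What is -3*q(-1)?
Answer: -6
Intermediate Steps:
q(I) = 2*I**2 (q(I) = I*(2*I) = 2*I**2)
-3*q(-1) = -6*(-1)**2 = -6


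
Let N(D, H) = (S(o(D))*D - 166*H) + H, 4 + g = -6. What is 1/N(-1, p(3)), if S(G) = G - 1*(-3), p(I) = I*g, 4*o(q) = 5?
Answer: 4/19783 ≈ 0.00020219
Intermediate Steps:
g = -10 (g = -4 - 6 = -10)
o(q) = 5/4 (o(q) = (1/4)*5 = 5/4)
p(I) = -10*I (p(I) = I*(-10) = -10*I)
S(G) = 3 + G (S(G) = G + 3 = 3 + G)
N(D, H) = -165*H + 17*D/4 (N(D, H) = ((3 + 5/4)*D - 166*H) + H = (17*D/4 - 166*H) + H = (-166*H + 17*D/4) + H = -165*H + 17*D/4)
1/N(-1, p(3)) = 1/(-(-1650)*3 + (17/4)*(-1)) = 1/(-165*(-30) - 17/4) = 1/(4950 - 17/4) = 1/(19783/4) = 4/19783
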